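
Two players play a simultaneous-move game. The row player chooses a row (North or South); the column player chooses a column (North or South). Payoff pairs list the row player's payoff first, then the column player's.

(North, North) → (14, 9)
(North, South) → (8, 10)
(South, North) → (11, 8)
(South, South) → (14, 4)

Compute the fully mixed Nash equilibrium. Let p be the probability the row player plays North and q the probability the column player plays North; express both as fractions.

Each player's mixing probability is pinned down by making the *other* player indifferent.
The column player indifferent between North and South: p·9 + (1−p)·8 = p·10 + (1−p)·4 ⟹ 8 + 1p = 4 + 6p ⟹ p = 4/5.
The row player indifferent between North and South: q·14 + (1−q)·8 = q·11 + (1−q)·14 ⟹ 8 + 6q = 14 + (-3)q ⟹ q = 2/3.

p = 4/5, q = 2/3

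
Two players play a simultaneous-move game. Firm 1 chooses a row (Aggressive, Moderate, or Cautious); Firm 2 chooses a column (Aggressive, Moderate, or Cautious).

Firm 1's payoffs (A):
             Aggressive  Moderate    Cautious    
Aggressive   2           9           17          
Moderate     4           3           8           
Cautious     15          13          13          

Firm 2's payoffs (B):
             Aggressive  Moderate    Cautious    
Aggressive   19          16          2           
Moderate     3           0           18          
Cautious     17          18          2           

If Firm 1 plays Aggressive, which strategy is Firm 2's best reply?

Aggressive

With Firm 1 fixed at Aggressive, Firm 2's payoffs are: Aggressive → 19, Moderate → 16, Cautious → 2.
The maximum is 19, achieved by Aggressive.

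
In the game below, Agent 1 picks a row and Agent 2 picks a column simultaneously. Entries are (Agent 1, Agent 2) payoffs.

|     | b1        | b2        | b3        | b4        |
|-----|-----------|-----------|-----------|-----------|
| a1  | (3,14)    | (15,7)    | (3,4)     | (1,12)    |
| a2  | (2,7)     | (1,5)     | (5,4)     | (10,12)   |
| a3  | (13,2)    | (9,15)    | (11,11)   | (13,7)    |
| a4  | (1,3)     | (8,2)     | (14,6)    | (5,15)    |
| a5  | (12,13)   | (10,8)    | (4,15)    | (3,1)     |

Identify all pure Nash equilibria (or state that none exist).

A profile is a Nash equilibrium when each player is best-responding to the other.
Agent 1's best responses — vs b1: a3 (payoff 13); vs b2: a1 (payoff 15); vs b3: a4 (payoff 14); vs b4: a3 (payoff 13).
Agent 2's best responses — vs a1: b1 (payoff 14); vs a2: b4 (payoff 12); vs a3: b2 (payoff 15); vs a4: b4 (payoff 15); vs a5: b3 (payoff 15).
No cell has both players best-responding. For instance, Agent 1's best reply to b2 is a1, but against a1 Agent 2 prefers b1 over b2.

No pure-strategy Nash equilibrium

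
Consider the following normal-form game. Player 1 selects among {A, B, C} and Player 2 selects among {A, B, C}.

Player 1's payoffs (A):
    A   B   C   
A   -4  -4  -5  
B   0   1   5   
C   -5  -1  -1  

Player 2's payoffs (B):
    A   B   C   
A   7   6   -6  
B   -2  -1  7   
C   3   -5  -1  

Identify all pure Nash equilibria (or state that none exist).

Check mutual best responses: a cell is a NE iff neither player can gain by unilaterally deviating.
Player 1's best responses — vs A: B (payoff 0); vs B: B (payoff 1); vs C: B (payoff 5).
Player 2's best responses — vs A: A (payoff 7); vs B: C (payoff 7); vs C: A (payoff 3).
The only mutual best response is (B, C); neither player gains by switching there.

(B, C)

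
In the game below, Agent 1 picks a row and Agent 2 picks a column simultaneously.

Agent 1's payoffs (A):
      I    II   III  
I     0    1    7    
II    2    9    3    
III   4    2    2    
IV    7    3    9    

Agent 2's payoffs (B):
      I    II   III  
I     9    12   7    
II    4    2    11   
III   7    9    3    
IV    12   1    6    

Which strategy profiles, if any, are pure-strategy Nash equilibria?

Find each player's best response to every opponent strategy; NE are the intersections.
Agent 1's best responses — vs I: IV (payoff 7); vs II: II (payoff 9); vs III: IV (payoff 9).
Agent 2's best responses — vs I: II (payoff 12); vs II: III (payoff 11); vs III: II (payoff 9); vs IV: I (payoff 12).
The only mutual best response is (IV, I); neither player gains by switching there.

(IV, I)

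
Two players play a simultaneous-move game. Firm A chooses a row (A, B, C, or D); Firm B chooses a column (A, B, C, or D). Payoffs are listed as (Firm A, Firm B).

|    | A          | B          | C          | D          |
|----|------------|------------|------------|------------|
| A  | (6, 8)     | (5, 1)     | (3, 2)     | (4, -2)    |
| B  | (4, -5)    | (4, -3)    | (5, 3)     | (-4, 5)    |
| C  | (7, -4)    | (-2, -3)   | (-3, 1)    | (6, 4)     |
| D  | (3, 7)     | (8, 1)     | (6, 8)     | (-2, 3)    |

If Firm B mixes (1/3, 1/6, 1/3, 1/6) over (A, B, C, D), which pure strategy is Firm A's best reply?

A

Compute Firm A's expected payoff from each pure strategy against the given mix.
A: (1/3)·6 + (1/6)·5 + (1/3)·3 + (1/6)·4 = 9/2
B: (1/3)·4 + (1/6)·4 + (1/3)·5 + (1/6)·(-4) = 3
C: (1/3)·7 + (1/6)·(-2) + (1/3)·(-3) + (1/6)·6 = 2
D: (1/3)·3 + (1/6)·8 + (1/3)·6 + (1/6)·(-2) = 4
Highest expected payoff is 9/2, from A.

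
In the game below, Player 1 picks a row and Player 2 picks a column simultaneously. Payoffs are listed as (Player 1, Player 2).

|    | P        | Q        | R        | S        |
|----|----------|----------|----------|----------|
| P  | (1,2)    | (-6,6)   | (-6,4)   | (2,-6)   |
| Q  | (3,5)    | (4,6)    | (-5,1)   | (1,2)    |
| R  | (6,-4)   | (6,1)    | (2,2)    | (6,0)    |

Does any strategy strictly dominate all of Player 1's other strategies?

A strategy is strictly dominant if it gives Player 1 a strictly higher payoff than every other strategy, against every choice by the opponent.
R strictly dominates: vs P: 6 > each of {1, 3}; vs Q: 6 > each of {-6, 4}; vs R: 2 > each of {-6, -5}; vs S: 6 > each of {2, 1}.

R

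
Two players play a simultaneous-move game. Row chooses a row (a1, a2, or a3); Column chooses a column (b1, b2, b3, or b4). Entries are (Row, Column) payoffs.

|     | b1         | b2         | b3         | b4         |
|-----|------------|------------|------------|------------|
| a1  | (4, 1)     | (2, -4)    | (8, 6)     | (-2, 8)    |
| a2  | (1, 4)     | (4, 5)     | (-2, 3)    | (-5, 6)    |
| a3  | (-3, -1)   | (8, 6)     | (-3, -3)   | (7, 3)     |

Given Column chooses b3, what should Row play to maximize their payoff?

a1

With Column fixed at b3, Row's payoffs are: a1 → 8, a2 → -2, a3 → -3.
The maximum is 8, achieved by a1.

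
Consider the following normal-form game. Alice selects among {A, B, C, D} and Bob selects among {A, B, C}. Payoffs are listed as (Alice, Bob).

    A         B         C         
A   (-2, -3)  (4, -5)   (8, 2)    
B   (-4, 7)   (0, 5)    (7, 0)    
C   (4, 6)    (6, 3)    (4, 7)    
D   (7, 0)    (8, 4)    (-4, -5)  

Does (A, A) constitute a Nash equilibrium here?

Holding Bob at A: Alice gets -2 from A but could get 7 by switching to D. Alice has a profitable deviation.

No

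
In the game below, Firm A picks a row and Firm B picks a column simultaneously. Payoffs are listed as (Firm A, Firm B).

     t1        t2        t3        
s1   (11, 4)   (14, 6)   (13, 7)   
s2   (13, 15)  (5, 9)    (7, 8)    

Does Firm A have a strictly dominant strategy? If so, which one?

Check whether one of Firm A's strategies beats all alternatives regardless of what the opponent does.
s1 is not dominant: against t1, s2 gives 13 > 11.
s2 is not dominant: against t2, s1 gives 14 > 5.
No single strategy is best against every opponent action.

No strictly dominant strategy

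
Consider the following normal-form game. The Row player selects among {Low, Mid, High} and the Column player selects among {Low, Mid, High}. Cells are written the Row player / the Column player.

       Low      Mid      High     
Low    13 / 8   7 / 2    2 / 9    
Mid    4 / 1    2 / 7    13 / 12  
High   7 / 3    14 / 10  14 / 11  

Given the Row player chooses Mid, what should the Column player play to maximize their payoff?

High

With the Row player fixed at Mid, the Column player's payoffs are: Low → 1, Mid → 7, High → 12.
The maximum is 12, achieved by High.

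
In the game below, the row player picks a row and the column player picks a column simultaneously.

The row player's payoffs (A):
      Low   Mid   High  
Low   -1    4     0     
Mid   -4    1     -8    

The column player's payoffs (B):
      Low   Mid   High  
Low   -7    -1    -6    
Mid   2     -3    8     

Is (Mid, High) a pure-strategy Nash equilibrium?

Holding the column player at High: the row player gets -8 from Mid but could get 0 by switching to Low. The row player has a profitable deviation.

No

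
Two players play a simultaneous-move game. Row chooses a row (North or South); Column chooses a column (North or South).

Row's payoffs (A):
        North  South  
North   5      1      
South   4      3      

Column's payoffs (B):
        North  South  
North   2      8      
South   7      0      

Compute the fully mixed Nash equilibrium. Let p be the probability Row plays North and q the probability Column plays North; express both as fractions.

Each player's mixing probability is pinned down by making the *other* player indifferent.
Column indifferent between North and South: p·2 + (1−p)·7 = p·8 + (1−p)·0 ⟹ 7 + (-5)p = 0 + 8p ⟹ p = 7/13.
Row indifferent between North and South: q·5 + (1−q)·1 = q·4 + (1−q)·3 ⟹ 1 + 4q = 3 + 1q ⟹ q = 2/3.

p = 7/13, q = 2/3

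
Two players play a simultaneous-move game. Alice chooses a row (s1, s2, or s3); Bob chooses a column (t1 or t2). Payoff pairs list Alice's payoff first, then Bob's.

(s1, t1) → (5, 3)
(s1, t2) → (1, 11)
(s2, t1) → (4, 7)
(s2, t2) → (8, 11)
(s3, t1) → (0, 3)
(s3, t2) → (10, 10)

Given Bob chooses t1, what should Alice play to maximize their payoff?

With Bob fixed at t1, Alice's payoffs are: s1 → 5, s2 → 4, s3 → 0.
The maximum is 5, achieved by s1.

s1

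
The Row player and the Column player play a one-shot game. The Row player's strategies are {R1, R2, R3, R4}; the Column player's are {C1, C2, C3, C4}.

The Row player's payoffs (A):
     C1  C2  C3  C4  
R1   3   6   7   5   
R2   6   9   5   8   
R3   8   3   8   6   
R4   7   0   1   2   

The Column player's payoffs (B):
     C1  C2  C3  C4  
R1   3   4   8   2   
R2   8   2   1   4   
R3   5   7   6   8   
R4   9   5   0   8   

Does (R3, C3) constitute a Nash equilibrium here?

Holding the Column player at C3: the Row player gets 8 from R3, versus 7 from R1, 5 from R2, 1 from R4. No profitable deviation for the Row player.
Holding the Row player at R3: the Column player gets 6 from C3 but could get 8 by switching to C4. The Column player has a profitable deviation.

No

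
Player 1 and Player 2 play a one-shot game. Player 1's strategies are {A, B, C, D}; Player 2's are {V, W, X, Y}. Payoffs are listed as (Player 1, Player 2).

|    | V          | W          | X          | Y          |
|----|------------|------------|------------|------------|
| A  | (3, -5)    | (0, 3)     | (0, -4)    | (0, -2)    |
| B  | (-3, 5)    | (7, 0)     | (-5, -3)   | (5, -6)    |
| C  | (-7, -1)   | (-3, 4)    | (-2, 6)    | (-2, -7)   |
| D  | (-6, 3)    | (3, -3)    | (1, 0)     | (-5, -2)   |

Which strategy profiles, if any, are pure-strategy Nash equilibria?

No pure-strategy Nash equilibrium

A profile is a Nash equilibrium when each player is best-responding to the other.
Player 1's best responses — vs V: A (payoff 3); vs W: B (payoff 7); vs X: D (payoff 1); vs Y: B (payoff 5).
Player 2's best responses — vs A: W (payoff 3); vs B: V (payoff 5); vs C: X (payoff 6); vs D: V (payoff 3).
No cell has both players best-responding. For instance, Player 1's best reply to V is A, but against A Player 2 prefers W over V.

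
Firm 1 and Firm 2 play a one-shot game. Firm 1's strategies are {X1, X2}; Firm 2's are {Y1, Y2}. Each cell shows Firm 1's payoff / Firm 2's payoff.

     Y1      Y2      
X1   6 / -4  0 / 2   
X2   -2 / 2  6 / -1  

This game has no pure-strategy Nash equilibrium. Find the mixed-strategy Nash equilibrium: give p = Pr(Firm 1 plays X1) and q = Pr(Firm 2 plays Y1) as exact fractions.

Each player's mixing probability is pinned down by making the *other* player indifferent.
Firm 2 indifferent between Y1 and Y2: p·(-4) + (1−p)·2 = p·2 + (1−p)·(-1) ⟹ 2 + (-6)p = (-1) + 3p ⟹ p = 1/3.
Firm 1 indifferent between X1 and X2: q·6 + (1−q)·0 = q·(-2) + (1−q)·6 ⟹ 0 + 6q = 6 + (-8)q ⟹ q = 3/7.

p = 1/3, q = 3/7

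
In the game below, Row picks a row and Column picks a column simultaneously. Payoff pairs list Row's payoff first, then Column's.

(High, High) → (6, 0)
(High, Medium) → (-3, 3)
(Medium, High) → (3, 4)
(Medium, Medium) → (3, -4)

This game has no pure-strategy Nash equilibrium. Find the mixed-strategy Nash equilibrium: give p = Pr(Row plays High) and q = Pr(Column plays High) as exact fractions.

Each player's mixing probability is pinned down by making the *other* player indifferent.
Column indifferent between High and Medium: p·0 + (1−p)·4 = p·3 + (1−p)·(-4) ⟹ 4 + (-4)p = (-4) + 7p ⟹ p = 8/11.
Row indifferent between High and Medium: q·6 + (1−q)·(-3) = q·3 + (1−q)·3 ⟹ (-3) + 9q = 3 + 0q ⟹ q = 2/3.

p = 8/11, q = 2/3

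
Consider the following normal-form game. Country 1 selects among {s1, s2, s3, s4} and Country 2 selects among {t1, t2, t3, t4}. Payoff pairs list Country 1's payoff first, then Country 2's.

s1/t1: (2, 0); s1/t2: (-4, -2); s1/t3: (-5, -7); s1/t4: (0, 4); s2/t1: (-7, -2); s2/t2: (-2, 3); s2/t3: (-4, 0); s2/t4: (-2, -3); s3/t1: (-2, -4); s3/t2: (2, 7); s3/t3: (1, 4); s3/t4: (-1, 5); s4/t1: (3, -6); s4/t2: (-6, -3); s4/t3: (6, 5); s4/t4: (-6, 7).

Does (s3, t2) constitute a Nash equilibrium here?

Holding Country 2 at t2: Country 1 gets 2 from s3, versus -4 from s1, -2 from s2, -6 from s4. No profitable deviation for Country 1.
Holding Country 1 at s3: Country 2 gets 7 from t2, versus -4 from t1, 4 from t3, 5 from t4. No profitable deviation for Country 2 either.

Yes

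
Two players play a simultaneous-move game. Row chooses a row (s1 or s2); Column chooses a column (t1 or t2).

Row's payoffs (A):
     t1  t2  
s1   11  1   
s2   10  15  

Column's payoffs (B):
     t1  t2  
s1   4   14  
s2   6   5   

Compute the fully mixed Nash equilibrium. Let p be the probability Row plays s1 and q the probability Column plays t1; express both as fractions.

p = 1/11, q = 14/15

Each player's mixing probability is pinned down by making the *other* player indifferent.
Column indifferent between t1 and t2: p·4 + (1−p)·6 = p·14 + (1−p)·5 ⟹ 6 + (-2)p = 5 + 9p ⟹ p = 1/11.
Row indifferent between s1 and s2: q·11 + (1−q)·1 = q·10 + (1−q)·15 ⟹ 1 + 10q = 15 + (-5)q ⟹ q = 14/15.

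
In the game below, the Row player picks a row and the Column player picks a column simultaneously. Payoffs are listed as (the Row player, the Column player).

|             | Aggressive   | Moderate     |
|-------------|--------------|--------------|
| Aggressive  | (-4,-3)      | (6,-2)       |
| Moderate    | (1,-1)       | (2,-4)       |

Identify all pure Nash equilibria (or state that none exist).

(Aggressive, Moderate) and (Moderate, Aggressive)

Check mutual best responses: a cell is a NE iff neither player can gain by unilaterally deviating.
The Row player's best responses — vs Aggressive: Moderate (payoff 1); vs Moderate: Aggressive (payoff 6).
The Column player's best responses — vs Aggressive: Moderate (payoff -2); vs Moderate: Aggressive (payoff -1).
Mutual best responses occur at (Aggressive, Moderate) and (Moderate, Aggressive); at each, neither player gains by switching.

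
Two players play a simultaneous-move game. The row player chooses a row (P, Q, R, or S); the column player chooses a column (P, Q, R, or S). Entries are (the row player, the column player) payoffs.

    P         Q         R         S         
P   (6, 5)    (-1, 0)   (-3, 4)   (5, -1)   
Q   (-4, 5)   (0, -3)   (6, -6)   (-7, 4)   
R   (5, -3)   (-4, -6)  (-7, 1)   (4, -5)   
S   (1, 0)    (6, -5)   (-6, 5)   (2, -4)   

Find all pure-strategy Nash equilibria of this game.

(P, P)

Check mutual best responses: a cell is a NE iff neither player can gain by unilaterally deviating.
The row player's best responses — vs P: P (payoff 6); vs Q: S (payoff 6); vs R: Q (payoff 6); vs S: P (payoff 5).
The column player's best responses — vs P: P (payoff 5); vs Q: P (payoff 5); vs R: R (payoff 1); vs S: R (payoff 5).
The only mutual best response is (P, P); neither player gains by switching there.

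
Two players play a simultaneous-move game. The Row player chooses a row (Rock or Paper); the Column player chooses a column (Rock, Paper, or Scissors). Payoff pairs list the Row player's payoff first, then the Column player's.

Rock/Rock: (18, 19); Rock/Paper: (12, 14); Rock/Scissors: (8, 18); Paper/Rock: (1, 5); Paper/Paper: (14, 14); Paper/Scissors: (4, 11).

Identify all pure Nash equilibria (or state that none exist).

Find each player's best response to every opponent strategy; NE are the intersections.
The Row player's best responses — vs Rock: Rock (payoff 18); vs Paper: Paper (payoff 14); vs Scissors: Rock (payoff 8).
The Column player's best responses — vs Rock: Rock (payoff 19); vs Paper: Paper (payoff 14).
Mutual best responses occur at (Rock, Rock) and (Paper, Paper); at each, neither player gains by switching.

(Rock, Rock) and (Paper, Paper)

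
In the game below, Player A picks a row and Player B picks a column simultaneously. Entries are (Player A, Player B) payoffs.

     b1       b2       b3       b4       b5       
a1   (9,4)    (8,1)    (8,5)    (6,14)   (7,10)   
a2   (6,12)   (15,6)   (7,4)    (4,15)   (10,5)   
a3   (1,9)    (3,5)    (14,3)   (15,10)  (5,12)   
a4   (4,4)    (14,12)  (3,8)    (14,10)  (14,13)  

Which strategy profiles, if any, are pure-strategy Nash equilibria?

Find each player's best response to every opponent strategy; NE are the intersections.
Player A's best responses — vs b1: a1 (payoff 9); vs b2: a2 (payoff 15); vs b3: a3 (payoff 14); vs b4: a3 (payoff 15); vs b5: a4 (payoff 14).
Player B's best responses — vs a1: b4 (payoff 14); vs a2: b4 (payoff 15); vs a3: b5 (payoff 12); vs a4: b5 (payoff 13).
The only mutual best response is (a4, b5); neither player gains by switching there.

(a4, b5)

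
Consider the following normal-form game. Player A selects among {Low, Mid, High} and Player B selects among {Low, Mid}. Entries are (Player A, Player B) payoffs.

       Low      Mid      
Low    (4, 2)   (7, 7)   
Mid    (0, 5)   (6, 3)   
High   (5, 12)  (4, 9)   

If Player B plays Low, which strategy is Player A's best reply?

High

With Player B fixed at Low, Player A's payoffs are: Low → 4, Mid → 0, High → 5.
The maximum is 5, achieved by High.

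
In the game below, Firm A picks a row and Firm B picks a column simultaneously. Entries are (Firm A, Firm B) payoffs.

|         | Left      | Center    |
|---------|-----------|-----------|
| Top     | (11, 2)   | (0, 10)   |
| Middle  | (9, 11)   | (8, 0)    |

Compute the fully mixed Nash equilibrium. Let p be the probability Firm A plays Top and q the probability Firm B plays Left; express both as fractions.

p = 11/19, q = 4/5

In a mixed NE each player is indifferent between their pure strategies, so the opponent's mix sets the indifference.
Firm B indifferent between Left and Center: p·2 + (1−p)·11 = p·10 + (1−p)·0 ⟹ 11 + (-9)p = 0 + 10p ⟹ p = 11/19.
Firm A indifferent between Top and Middle: q·11 + (1−q)·0 = q·9 + (1−q)·8 ⟹ 0 + 11q = 8 + 1q ⟹ q = 4/5.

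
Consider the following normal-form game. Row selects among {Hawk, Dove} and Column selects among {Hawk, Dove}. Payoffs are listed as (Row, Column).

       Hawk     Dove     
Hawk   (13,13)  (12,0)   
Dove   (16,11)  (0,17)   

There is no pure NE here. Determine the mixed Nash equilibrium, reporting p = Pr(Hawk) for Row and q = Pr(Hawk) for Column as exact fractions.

p = 6/19, q = 4/5

Each player's mixing probability is pinned down by making the *other* player indifferent.
Column indifferent between Hawk and Dove: p·13 + (1−p)·11 = p·0 + (1−p)·17 ⟹ 11 + 2p = 17 + (-17)p ⟹ p = 6/19.
Row indifferent between Hawk and Dove: q·13 + (1−q)·12 = q·16 + (1−q)·0 ⟹ 12 + 1q = 0 + 16q ⟹ q = 4/5.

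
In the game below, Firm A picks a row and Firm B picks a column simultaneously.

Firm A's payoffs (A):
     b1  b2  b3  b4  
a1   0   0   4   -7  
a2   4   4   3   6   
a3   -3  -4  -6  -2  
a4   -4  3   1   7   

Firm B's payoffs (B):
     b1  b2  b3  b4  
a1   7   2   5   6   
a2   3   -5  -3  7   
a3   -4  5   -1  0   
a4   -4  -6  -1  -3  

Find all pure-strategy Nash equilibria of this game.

No pure-strategy Nash equilibrium

Check mutual best responses: a cell is a NE iff neither player can gain by unilaterally deviating.
Firm A's best responses — vs b1: a2 (payoff 4); vs b2: a2 (payoff 4); vs b3: a1 (payoff 4); vs b4: a4 (payoff 7).
Firm B's best responses — vs a1: b1 (payoff 7); vs a2: b4 (payoff 7); vs a3: b2 (payoff 5); vs a4: b3 (payoff -1).
No cell has both players best-responding. For instance, Firm A's best reply to b3 is a1, but against a1 Firm B prefers b1 over b3.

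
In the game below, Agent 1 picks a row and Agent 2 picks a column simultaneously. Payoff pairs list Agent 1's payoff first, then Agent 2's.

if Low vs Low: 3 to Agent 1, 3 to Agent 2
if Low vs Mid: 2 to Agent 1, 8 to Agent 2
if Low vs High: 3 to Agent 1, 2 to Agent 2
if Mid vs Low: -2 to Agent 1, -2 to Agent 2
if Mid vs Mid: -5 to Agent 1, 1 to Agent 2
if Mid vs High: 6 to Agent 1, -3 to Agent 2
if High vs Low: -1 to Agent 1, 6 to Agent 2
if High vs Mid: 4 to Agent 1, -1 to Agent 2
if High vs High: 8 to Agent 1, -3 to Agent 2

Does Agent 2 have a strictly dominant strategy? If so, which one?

Check whether one of Agent 2's strategies beats all alternatives regardless of what the opponent does.
Low is not dominant: against Low, Mid gives 8 > 3.
Mid is not dominant: against High, Low gives 6 > -1.
High is not dominant: against Low, Low gives 3 > 2.
No single strategy is best against every opponent action.

No strictly dominant strategy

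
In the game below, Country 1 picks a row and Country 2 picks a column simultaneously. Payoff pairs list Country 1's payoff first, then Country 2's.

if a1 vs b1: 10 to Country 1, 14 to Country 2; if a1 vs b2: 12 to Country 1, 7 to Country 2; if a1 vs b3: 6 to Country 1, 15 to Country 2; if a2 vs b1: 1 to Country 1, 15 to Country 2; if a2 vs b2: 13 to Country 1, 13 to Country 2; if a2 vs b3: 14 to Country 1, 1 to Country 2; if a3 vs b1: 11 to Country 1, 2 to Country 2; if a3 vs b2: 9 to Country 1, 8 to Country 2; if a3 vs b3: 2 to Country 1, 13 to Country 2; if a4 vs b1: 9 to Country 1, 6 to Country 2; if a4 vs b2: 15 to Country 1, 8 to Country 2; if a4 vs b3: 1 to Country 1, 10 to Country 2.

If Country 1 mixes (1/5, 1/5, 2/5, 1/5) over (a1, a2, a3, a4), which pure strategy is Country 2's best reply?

b3

Compute Country 2's expected payoff from each pure strategy against the given mix.
b1: (1/5)·14 + (1/5)·15 + (2/5)·2 + (1/5)·6 = 39/5
b2: (1/5)·7 + (1/5)·13 + (2/5)·8 + (1/5)·8 = 44/5
b3: (1/5)·15 + (1/5)·1 + (2/5)·13 + (1/5)·10 = 52/5
Highest expected payoff is 52/5, from b3.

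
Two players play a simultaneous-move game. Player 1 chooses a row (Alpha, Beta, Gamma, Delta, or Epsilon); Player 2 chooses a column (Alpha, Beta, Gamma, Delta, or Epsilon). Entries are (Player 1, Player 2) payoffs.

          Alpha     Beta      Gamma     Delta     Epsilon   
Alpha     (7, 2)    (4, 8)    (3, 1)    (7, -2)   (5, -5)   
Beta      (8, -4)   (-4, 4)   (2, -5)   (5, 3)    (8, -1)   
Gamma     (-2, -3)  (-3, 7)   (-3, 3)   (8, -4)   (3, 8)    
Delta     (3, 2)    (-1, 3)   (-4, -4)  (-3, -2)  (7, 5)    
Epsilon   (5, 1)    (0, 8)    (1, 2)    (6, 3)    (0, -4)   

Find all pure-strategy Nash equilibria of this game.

(Alpha, Beta)

Find each player's best response to every opponent strategy; NE are the intersections.
Player 1's best responses — vs Alpha: Beta (payoff 8); vs Beta: Alpha (payoff 4); vs Gamma: Alpha (payoff 3); vs Delta: Gamma (payoff 8); vs Epsilon: Beta (payoff 8).
Player 2's best responses — vs Alpha: Beta (payoff 8); vs Beta: Beta (payoff 4); vs Gamma: Epsilon (payoff 8); vs Delta: Epsilon (payoff 5); vs Epsilon: Beta (payoff 8).
The only mutual best response is (Alpha, Beta); neither player gains by switching there.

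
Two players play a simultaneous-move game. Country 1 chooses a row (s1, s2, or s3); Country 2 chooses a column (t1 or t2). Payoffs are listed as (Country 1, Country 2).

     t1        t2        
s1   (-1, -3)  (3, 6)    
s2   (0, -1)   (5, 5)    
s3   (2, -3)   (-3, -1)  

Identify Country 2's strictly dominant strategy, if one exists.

A strategy is strictly dominant if it gives Country 2 a strictly higher payoff than every other strategy, against every choice by the opponent.
t2 strictly dominates: vs s1: 6 > -3; vs s2: 5 > -1; vs s3: -1 > -3.

t2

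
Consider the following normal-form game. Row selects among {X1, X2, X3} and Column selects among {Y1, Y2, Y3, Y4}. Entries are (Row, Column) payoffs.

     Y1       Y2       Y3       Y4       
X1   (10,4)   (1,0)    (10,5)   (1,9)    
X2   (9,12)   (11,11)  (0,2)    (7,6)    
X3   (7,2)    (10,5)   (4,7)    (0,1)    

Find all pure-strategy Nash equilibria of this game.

No pure-strategy Nash equilibrium

Find each player's best response to every opponent strategy; NE are the intersections.
Row's best responses — vs Y1: X1 (payoff 10); vs Y2: X2 (payoff 11); vs Y3: X1 (payoff 10); vs Y4: X2 (payoff 7).
Column's best responses — vs X1: Y4 (payoff 9); vs X2: Y1 (payoff 12); vs X3: Y3 (payoff 7).
No cell has both players best-responding. For instance, Row's best reply to Y4 is X2, but against X2 Column prefers Y1 over Y4.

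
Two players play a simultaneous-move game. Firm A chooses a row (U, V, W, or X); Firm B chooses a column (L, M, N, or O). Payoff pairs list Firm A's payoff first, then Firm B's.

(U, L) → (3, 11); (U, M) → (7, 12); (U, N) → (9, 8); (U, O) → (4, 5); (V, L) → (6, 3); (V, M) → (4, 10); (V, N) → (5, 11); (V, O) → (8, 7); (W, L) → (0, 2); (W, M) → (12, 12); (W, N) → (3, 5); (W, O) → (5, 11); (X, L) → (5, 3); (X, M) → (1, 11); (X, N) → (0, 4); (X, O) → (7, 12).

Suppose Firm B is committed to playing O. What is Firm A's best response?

V

With Firm B fixed at O, Firm A's payoffs are: U → 4, V → 8, W → 5, X → 7.
The maximum is 8, achieved by V.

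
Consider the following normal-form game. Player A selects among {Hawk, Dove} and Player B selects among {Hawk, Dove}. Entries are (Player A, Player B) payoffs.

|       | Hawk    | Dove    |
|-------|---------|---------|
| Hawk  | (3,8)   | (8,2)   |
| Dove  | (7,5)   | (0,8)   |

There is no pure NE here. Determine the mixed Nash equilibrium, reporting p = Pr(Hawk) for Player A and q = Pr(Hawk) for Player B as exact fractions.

p = 1/3, q = 2/3

In a mixed NE each player is indifferent between their pure strategies, so the opponent's mix sets the indifference.
Player B indifferent between Hawk and Dove: p·8 + (1−p)·5 = p·2 + (1−p)·8 ⟹ 5 + 3p = 8 + (-6)p ⟹ p = 1/3.
Player A indifferent between Hawk and Dove: q·3 + (1−q)·8 = q·7 + (1−q)·0 ⟹ 8 + (-5)q = 0 + 7q ⟹ q = 2/3.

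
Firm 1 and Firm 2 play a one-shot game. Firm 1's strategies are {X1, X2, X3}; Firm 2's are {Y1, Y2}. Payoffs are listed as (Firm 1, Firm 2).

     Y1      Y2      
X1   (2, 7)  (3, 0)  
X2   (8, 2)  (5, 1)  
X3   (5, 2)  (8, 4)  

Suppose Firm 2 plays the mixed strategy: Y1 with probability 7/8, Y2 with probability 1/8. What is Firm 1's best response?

Firm 1's best reply maximizes expected payoff against the mix.
X1: (7/8)·2 + (1/8)·3 = 17/8
X2: (7/8)·8 + (1/8)·5 = 61/8
X3: (7/8)·5 + (1/8)·8 = 43/8
Highest expected payoff is 61/8, from X2.

X2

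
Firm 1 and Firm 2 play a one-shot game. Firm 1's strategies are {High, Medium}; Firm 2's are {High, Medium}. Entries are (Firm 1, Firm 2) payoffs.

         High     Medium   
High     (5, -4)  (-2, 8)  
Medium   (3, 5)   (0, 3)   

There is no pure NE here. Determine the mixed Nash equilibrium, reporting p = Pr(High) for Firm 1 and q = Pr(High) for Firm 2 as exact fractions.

p = 1/7, q = 1/2

Each player's mixing probability is pinned down by making the *other* player indifferent.
Firm 2 indifferent between High and Medium: p·(-4) + (1−p)·5 = p·8 + (1−p)·3 ⟹ 5 + (-9)p = 3 + 5p ⟹ p = 1/7.
Firm 1 indifferent between High and Medium: q·5 + (1−q)·(-2) = q·3 + (1−q)·0 ⟹ (-2) + 7q = 0 + 3q ⟹ q = 1/2.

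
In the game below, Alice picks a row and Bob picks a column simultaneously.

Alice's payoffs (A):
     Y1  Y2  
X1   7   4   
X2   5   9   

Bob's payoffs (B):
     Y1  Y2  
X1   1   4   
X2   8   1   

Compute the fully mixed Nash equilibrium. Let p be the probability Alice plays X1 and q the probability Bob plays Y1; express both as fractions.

p = 7/10, q = 5/7

Each player's mixing probability is pinned down by making the *other* player indifferent.
Bob indifferent between Y1 and Y2: p·1 + (1−p)·8 = p·4 + (1−p)·1 ⟹ 8 + (-7)p = 1 + 3p ⟹ p = 7/10.
Alice indifferent between X1 and X2: q·7 + (1−q)·4 = q·5 + (1−q)·9 ⟹ 4 + 3q = 9 + (-4)q ⟹ q = 5/7.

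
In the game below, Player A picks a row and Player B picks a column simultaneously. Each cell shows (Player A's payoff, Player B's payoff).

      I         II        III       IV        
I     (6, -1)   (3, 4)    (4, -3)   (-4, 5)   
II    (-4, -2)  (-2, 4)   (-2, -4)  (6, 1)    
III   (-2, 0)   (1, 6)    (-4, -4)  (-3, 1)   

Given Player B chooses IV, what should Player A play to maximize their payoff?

With Player B fixed at IV, Player A's payoffs are: I → -4, II → 6, III → -3.
The maximum is 6, achieved by II.

II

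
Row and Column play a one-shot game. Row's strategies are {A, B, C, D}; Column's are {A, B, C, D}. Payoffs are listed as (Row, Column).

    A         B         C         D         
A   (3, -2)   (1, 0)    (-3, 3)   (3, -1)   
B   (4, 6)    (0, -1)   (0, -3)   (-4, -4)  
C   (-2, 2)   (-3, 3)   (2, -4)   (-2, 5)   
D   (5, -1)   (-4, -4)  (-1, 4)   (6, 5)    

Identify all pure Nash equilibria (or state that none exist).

A profile is a Nash equilibrium when each player is best-responding to the other.
Row's best responses — vs A: D (payoff 5); vs B: A (payoff 1); vs C: C (payoff 2); vs D: D (payoff 6).
Column's best responses — vs A: C (payoff 3); vs B: A (payoff 6); vs C: D (payoff 5); vs D: D (payoff 5).
The only mutual best response is (D, D); neither player gains by switching there.

(D, D)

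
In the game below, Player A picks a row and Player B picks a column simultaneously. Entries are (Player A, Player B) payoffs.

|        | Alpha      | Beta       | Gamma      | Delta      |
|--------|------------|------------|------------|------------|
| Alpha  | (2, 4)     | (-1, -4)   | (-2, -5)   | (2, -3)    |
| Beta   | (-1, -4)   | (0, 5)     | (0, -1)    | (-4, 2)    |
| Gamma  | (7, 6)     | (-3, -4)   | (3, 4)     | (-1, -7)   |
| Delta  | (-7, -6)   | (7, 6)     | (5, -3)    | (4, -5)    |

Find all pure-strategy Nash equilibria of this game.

(Gamma, Alpha) and (Delta, Beta)

Check mutual best responses: a cell is a NE iff neither player can gain by unilaterally deviating.
Player A's best responses — vs Alpha: Gamma (payoff 7); vs Beta: Delta (payoff 7); vs Gamma: Delta (payoff 5); vs Delta: Delta (payoff 4).
Player B's best responses — vs Alpha: Alpha (payoff 4); vs Beta: Beta (payoff 5); vs Gamma: Alpha (payoff 6); vs Delta: Beta (payoff 6).
Mutual best responses occur at (Gamma, Alpha) and (Delta, Beta); at each, neither player gains by switching.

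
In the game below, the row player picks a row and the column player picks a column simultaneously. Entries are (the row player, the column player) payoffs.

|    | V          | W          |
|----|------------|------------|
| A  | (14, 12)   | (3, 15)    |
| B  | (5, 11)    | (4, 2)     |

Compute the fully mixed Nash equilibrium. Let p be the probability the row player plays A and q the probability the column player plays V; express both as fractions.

Each player's mixing probability is pinned down by making the *other* player indifferent.
The column player indifferent between V and W: p·12 + (1−p)·11 = p·15 + (1−p)·2 ⟹ 11 + 1p = 2 + 13p ⟹ p = 3/4.
The row player indifferent between A and B: q·14 + (1−q)·3 = q·5 + (1−q)·4 ⟹ 3 + 11q = 4 + 1q ⟹ q = 1/10.

p = 3/4, q = 1/10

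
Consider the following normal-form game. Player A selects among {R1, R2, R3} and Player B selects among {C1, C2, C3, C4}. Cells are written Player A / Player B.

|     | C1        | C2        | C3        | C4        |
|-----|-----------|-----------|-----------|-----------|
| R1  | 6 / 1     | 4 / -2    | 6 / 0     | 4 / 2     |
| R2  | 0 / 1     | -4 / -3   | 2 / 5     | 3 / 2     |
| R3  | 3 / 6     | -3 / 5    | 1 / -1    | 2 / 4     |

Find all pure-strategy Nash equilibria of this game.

Check mutual best responses: a cell is a NE iff neither player can gain by unilaterally deviating.
Player A's best responses — vs C1: R1 (payoff 6); vs C2: R1 (payoff 4); vs C3: R1 (payoff 6); vs C4: R1 (payoff 4).
Player B's best responses — vs R1: C4 (payoff 2); vs R2: C3 (payoff 5); vs R3: C1 (payoff 6).
The only mutual best response is (R1, C4); neither player gains by switching there.

(R1, C4)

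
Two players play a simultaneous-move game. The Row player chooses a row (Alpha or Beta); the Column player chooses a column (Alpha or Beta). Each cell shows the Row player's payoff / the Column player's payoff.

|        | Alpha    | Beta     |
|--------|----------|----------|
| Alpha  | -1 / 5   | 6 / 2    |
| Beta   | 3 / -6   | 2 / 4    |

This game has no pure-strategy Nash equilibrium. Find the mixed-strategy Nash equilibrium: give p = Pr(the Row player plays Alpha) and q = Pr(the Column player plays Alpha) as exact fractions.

p = 10/13, q = 1/2

Each player's mixing probability is pinned down by making the *other* player indifferent.
The Column player indifferent between Alpha and Beta: p·5 + (1−p)·(-6) = p·2 + (1−p)·4 ⟹ (-6) + 11p = 4 + (-2)p ⟹ p = 10/13.
The Row player indifferent between Alpha and Beta: q·(-1) + (1−q)·6 = q·3 + (1−q)·2 ⟹ 6 + (-7)q = 2 + 1q ⟹ q = 1/2.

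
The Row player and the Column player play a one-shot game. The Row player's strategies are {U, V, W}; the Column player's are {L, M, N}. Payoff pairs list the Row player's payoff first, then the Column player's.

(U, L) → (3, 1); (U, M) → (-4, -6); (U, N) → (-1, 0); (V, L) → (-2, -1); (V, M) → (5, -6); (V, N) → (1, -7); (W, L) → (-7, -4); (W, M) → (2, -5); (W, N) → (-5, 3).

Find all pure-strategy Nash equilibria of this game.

A profile is a Nash equilibrium when each player is best-responding to the other.
The Row player's best responses — vs L: U (payoff 3); vs M: V (payoff 5); vs N: V (payoff 1).
The Column player's best responses — vs U: L (payoff 1); vs V: L (payoff -1); vs W: N (payoff 3).
The only mutual best response is (U, L); neither player gains by switching there.

(U, L)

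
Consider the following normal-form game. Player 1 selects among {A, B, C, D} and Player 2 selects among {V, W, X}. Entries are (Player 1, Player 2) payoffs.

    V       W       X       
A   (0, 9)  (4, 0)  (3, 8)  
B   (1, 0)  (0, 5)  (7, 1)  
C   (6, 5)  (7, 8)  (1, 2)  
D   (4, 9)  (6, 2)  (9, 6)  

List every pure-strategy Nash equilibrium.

(C, W)

A profile is a Nash equilibrium when each player is best-responding to the other.
Player 1's best responses — vs V: C (payoff 6); vs W: C (payoff 7); vs X: D (payoff 9).
Player 2's best responses — vs A: V (payoff 9); vs B: W (payoff 5); vs C: W (payoff 8); vs D: V (payoff 9).
The only mutual best response is (C, W); neither player gains by switching there.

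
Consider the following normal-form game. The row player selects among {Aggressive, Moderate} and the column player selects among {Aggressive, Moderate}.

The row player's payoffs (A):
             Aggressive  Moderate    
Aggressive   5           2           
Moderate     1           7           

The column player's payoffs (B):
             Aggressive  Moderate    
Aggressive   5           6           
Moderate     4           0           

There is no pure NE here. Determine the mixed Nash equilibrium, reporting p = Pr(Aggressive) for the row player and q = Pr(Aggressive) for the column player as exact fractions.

In a mixed NE each player is indifferent between their pure strategies, so the opponent's mix sets the indifference.
The column player indifferent between Aggressive and Moderate: p·5 + (1−p)·4 = p·6 + (1−p)·0 ⟹ 4 + 1p = 0 + 6p ⟹ p = 4/5.
The row player indifferent between Aggressive and Moderate: q·5 + (1−q)·2 = q·1 + (1−q)·7 ⟹ 2 + 3q = 7 + (-6)q ⟹ q = 5/9.

p = 4/5, q = 5/9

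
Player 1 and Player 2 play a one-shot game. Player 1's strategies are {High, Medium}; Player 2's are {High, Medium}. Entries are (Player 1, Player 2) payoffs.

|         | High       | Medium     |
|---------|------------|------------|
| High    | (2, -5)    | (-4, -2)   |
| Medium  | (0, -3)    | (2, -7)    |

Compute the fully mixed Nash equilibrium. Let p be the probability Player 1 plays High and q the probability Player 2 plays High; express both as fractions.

In a mixed NE each player is indifferent between their pure strategies, so the opponent's mix sets the indifference.
Player 2 indifferent between High and Medium: p·(-5) + (1−p)·(-3) = p·(-2) + (1−p)·(-7) ⟹ (-3) + (-2)p = (-7) + 5p ⟹ p = 4/7.
Player 1 indifferent between High and Medium: q·2 + (1−q)·(-4) = q·0 + (1−q)·2 ⟹ (-4) + 6q = 2 + (-2)q ⟹ q = 3/4.

p = 4/7, q = 3/4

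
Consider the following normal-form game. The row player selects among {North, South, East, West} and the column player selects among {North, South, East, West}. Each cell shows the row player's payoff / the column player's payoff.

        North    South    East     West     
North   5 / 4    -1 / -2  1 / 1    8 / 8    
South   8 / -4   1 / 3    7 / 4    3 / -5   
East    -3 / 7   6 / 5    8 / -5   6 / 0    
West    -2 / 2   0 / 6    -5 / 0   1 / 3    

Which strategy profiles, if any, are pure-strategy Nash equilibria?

Check mutual best responses: a cell is a NE iff neither player can gain by unilaterally deviating.
The row player's best responses — vs North: South (payoff 8); vs South: East (payoff 6); vs East: East (payoff 8); vs West: North (payoff 8).
The column player's best responses — vs North: West (payoff 8); vs South: East (payoff 4); vs East: North (payoff 7); vs West: South (payoff 6).
The only mutual best response is (North, West); neither player gains by switching there.

(North, West)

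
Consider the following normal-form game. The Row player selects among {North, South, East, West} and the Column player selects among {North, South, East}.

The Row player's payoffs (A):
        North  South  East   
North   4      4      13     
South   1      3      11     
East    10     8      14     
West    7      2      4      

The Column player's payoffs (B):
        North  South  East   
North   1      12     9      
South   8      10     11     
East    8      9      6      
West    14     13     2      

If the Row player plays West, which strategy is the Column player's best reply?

North

With the Row player fixed at West, the Column player's payoffs are: North → 14, South → 13, East → 2.
The maximum is 14, achieved by North.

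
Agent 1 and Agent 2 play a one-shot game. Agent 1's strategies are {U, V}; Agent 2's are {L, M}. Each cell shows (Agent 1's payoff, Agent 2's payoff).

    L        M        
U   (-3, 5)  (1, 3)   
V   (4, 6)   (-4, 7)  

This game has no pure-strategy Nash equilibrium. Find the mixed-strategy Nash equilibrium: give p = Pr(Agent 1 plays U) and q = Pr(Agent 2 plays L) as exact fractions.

Each player's mixing probability is pinned down by making the *other* player indifferent.
Agent 2 indifferent between L and M: p·5 + (1−p)·6 = p·3 + (1−p)·7 ⟹ 6 + (-1)p = 7 + (-4)p ⟹ p = 1/3.
Agent 1 indifferent between U and V: q·(-3) + (1−q)·1 = q·4 + (1−q)·(-4) ⟹ 1 + (-4)q = (-4) + 8q ⟹ q = 5/12.

p = 1/3, q = 5/12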